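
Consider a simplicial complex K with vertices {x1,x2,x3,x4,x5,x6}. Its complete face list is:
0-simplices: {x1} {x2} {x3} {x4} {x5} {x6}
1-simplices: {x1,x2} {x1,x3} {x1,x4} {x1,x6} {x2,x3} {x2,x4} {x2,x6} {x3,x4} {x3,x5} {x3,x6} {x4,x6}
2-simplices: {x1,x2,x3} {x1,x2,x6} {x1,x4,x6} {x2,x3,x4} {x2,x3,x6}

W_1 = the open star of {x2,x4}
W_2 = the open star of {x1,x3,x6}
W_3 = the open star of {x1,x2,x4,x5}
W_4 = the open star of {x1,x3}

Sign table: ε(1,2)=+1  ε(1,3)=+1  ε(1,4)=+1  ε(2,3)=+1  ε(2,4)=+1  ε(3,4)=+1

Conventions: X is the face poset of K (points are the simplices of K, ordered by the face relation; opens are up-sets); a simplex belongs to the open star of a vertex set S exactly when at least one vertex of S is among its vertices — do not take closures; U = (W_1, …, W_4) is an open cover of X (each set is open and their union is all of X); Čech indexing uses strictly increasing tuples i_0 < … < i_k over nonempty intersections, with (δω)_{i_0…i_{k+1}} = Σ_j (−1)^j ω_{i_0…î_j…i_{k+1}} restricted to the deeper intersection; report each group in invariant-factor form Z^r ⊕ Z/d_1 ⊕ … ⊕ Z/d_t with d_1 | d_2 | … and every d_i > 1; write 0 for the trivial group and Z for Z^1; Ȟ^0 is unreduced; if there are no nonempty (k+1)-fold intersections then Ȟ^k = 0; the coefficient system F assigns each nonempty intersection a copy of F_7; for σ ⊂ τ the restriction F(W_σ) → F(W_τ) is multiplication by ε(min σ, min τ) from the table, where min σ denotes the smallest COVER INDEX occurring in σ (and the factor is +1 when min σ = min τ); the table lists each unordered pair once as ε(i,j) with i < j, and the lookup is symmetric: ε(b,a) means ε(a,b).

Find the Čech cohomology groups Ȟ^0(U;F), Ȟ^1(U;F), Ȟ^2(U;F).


Ȟ^0 ≅ Z/7, Ȟ^1 ≅ 0, Ȟ^2 ≅ 0

nerve of the cover:
  W1={{x2},{x4},{x1,x2},{x1,x4},{x2,x3},{x2,x4},{x2,x6},{x3,x4},{x4,x6},{x1,x2,x3},{x1,x2,x6},{x1,x4,x6},{x2,x3,x4},{x2,x3,x6}} W2={{x1},{x3},{x6},{x1,x2},{x1,x3},{x1,x4},{x1,x6},{x2,x3},{x2,x6},{x3,x4},{x3,x5},{x3,x6},{x4,x6},{x1,x2,x3},{x1,x2,x6},{x1,x4,x6},{x2,x3,x4},{x2,x3,x6}} W3={{x1},{x2},{x4},{x5},{x1,x2},{x1,x3},{x1,x4},{x1,x6},{x2,x3},{x2,x4},{x2,x6},{x3,x4},{x3,x5},{x4,x6},{x1,x2,x3},{x1,x2,x6},{x1,x4,x6},{x2,x3,x4},{x2,x3,x6}} W4={{x1},{x3},{x1,x2},{x1,x3},{x1,x4},{x1,x6},{x2,x3},{x3,x4},{x3,x5},{x3,x6},{x1,x2,x3},{x1,x2,x6},{x1,x4,x6},{x2,x3,x4},{x2,x3,x6}}
  W12={{x1,x2},{x1,x4},{x2,x3},{x2,x6},{x3,x4},{x4,x6},{x1,x2,x3},{x1,x2,x6},{x1,x4,x6},{x2,x3,x4},{x2,x3,x6}} W13={{x2},{x4},{x1,x2},{x1,x4},{x2,x3},{x2,x4},{x2,x6},{x3,x4},{x4,x6},{x1,x2,x3},{x1,x2,x6},{x1,x4,x6},{x2,x3,x4},{x2,x3,x6}} W14={{x1,x2},{x1,x4},{x2,x3},{x3,x4},{x1,x2,x3},{x1,x2,x6},{x1,x4,x6},{x2,x3,x4},{x2,x3,x6}} W23={{x1},{x1,x2},{x1,x3},{x1,x4},{x1,x6},{x2,x3},{x2,x6},{x3,x4},{x3,x5},{x4,x6},{x1,x2,x3},{x1,x2,x6},{x1,x4,x6},{x2,x3,x4},{x2,x3,x6}} W24={{x1},{x3},{x1,x2},{x1,x3},{x1,x4},{x1,x6},{x2,x3},{x3,x4},{x3,x5},{x3,x6},{x1,x2,x3},{x1,x2,x6},{x1,x4,x6},{x2,x3,x4},{x2,x3,x6}} W34={{x1},{x1,x2},{x1,x3},{x1,x4},{x1,x6},{x2,x3},{x3,x4},{x3,x5},{x1,x2,x3},{x1,x2,x6},{x1,x4,x6},{x2,x3,x4},{x2,x3,x6}}
  W123={{x1,x2},{x1,x4},{x2,x3},{x2,x6},{x3,x4},{x4,x6},{x1,x2,x3},{x1,x2,x6},{x1,x4,x6},{x2,x3,x4},{x2,x3,x6}} W124={{x1,x2},{x1,x4},{x2,x3},{x3,x4},{x1,x2,x3},{x1,x2,x6},{x1,x4,x6},{x2,x3,x4},{x2,x3,x6}} W134={{x1,x2},{x1,x4},{x2,x3},{x3,x4},{x1,x2,x3},{x1,x2,x6},{x1,x4,x6},{x2,x3,x4},{x2,x3,x6}} W234={{x1},{x1,x2},{x1,x3},{x1,x4},{x1,x6},{x2,x3},{x3,x4},{x3,x5},{x1,x2,x3},{x1,x2,x6},{x1,x4,x6},{x2,x3,x4},{x2,x3,x6}}
  W1234={{x1,x2},{x1,x4},{x2,x3},{x3,x4},{x1,x2,x3},{x1,x2,x6},{x1,x4,x6},{x2,x3,x4},{x2,x3,x6}}
C dims 4,6,4,1; δ0: rk_F7 3; δ1: rk_F7 3; δ2: rk_F7 1
Ȟ^0 = (4 − 3) − 0 = 1, so Ȟ^0 ≅ Z/7
Ȟ^1 = (6 − 3) − 3 = 0, so Ȟ^1 ≅ 0
Ȟ^2 = (4 − 1) − 3 = 0, so Ȟ^2 ≅ 0


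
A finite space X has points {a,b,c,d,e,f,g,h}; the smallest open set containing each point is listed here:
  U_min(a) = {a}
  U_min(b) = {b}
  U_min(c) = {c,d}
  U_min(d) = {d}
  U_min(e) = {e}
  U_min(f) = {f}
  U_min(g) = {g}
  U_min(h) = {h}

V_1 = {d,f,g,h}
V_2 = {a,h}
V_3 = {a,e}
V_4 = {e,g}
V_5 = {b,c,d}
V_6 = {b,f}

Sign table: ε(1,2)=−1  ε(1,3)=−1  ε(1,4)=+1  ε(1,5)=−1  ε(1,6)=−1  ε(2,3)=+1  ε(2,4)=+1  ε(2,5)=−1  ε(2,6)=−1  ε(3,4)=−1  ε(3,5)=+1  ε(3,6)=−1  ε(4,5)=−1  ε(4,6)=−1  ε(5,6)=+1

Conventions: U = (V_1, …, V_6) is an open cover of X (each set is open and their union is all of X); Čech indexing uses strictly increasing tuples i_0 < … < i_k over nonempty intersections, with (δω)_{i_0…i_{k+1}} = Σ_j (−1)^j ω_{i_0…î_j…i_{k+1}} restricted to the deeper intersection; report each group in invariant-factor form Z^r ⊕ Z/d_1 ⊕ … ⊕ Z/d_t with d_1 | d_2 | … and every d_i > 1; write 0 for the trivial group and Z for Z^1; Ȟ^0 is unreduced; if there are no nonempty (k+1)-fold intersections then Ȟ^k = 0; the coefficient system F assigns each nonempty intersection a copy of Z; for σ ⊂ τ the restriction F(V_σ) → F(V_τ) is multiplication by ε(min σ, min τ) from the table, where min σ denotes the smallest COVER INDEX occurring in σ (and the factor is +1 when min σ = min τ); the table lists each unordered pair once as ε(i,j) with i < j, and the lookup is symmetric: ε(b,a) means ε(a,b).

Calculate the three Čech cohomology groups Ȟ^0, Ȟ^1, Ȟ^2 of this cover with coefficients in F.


Ȟ^0 = Z, Ȟ^1 = Z^2 and Ȟ^2 = 0

nerve simplices:
  V12={h} V14={g} V15={d} V16={f} V23={a} V34={e} V56={b}
C dims 6,7; δ0: rk 5, SNF 1^5
degree 0: 6−5−0 = 1 → Ȟ^0 ≅ Z
degree 1: 7−0−5 = 2 → Ȟ^1 ≅ Z^2
degree 2: 0−0−0 = 0 → Ȟ^2 ≅ 0


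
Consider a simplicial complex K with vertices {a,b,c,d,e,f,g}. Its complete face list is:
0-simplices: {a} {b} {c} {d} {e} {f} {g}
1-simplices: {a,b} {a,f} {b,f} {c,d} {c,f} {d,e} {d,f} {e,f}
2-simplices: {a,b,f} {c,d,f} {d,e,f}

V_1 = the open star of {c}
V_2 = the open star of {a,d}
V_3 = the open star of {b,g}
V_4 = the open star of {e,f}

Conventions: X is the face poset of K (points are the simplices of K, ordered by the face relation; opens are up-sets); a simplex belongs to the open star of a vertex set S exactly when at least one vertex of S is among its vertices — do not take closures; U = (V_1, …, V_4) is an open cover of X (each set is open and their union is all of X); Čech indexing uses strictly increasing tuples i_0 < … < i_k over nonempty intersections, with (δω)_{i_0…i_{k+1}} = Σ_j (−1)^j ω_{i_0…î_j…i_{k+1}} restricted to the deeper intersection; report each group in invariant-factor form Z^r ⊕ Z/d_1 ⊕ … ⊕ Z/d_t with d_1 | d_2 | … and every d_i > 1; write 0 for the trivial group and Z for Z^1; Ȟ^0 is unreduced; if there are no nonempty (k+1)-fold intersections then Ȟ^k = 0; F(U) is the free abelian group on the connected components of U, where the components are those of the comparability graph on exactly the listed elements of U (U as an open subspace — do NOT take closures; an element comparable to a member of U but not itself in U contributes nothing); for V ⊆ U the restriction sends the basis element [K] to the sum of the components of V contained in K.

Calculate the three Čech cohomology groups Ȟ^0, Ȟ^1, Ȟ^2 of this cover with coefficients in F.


nerve of the cover:
  V1={{c},{c,d},{c,f},{c,d,f}} V2={{a},{d},{a,b},{a,f},{c,d},{d,e},{d,f},{a,b,f},{c,d,f},{d,e,f}} V3={{b},{g},{a,b},{b,f},{a,b,f}} V4={{e},{f},{a,f},{b,f},{c,f},{d,e},{d,f},{e,f},{a,b,f},{c,d,f},{d,e,f}}
  V12={{c,d},{c,d,f}} V14={{c,f},{c,d,f}} V23={{a,b},{a,b,f}} V24={{a,f},{d,e},{d,f},{a,b,f},{c,d,f},{d,e,f}} V34={{b,f},{a,b,f}}
  V124={{c,d,f}} V234={{a,b,f}}
components per intersection:
  V1: {{c},{c,d},{c,f},{c,d,f}}
  V2: {{a},{a,b},{a,f},{a,b,f}} {{d},{c,d},{d,e},{d,f},{c,d,f},{d,e,f}}
  V3: {{b},{a,b},{b,f},{a,b,f}} {{g}}
  V4: {{e},{f},{a,f},{b,f},{c,f},{d,e},{d,f},{e,f},{a,b,f},{c,d,f},{d,e,f}}
  V12: {{c,d},{c,d,f}}
  V14: {{c,f},{c,d,f}}
  V23: {{a,b},{a,b,f}}
  V24: {{a,f},{a,b,f}} {{d,e},{d,f},{c,d,f},{d,e,f}}
  V34: {{b,f},{a,b,f}}
  V124: {{c,d,f}}
  V234: {{a,b,f}}
C dims 6,6,2; δ0: rk 4, SNF 1^4; δ1: rk 2, SNF 1^2
Ȟ^0 = (6 − 4) − 0 = 2, so Ȟ^0 ≅ Z^2
Ȟ^1 = (6 − 2) − 4 = 0, so Ȟ^1 ≅ 0
Ȟ^2 = (2 − 0) − 2 = 0, so Ȟ^2 ≅ 0

Ȟ^0(U;F) ≅ Z^2,  Ȟ^1(U;F) ≅ 0,  Ȟ^2(U;F) ≅ 0


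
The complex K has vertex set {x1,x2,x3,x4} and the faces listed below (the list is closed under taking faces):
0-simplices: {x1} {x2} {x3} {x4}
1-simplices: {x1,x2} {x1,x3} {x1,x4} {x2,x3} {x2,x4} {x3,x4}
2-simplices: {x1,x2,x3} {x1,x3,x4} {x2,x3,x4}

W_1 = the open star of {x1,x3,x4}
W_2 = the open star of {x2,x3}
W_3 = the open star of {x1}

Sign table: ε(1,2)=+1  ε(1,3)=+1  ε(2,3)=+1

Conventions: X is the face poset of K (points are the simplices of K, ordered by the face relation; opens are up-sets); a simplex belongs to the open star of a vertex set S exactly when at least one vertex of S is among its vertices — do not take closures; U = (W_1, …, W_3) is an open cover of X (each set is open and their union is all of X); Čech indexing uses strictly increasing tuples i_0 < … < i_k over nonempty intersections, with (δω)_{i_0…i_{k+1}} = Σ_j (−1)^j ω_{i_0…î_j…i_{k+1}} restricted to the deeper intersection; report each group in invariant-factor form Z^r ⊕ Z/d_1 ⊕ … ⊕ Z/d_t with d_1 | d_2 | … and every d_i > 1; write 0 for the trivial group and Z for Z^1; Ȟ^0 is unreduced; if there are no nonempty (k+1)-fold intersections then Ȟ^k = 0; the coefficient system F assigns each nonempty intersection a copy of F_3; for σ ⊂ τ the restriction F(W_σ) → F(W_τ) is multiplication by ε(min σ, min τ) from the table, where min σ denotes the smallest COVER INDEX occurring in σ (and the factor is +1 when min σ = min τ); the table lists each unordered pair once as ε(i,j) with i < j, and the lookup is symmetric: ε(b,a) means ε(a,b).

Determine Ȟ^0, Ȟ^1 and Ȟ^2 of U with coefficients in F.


nonempty overlaps:
  W1={{x1},{x3},{x4},{x1,x2},{x1,x3},{x1,x4},{x2,x3},{x2,x4},{x3,x4},{x1,x2,x3},{x1,x3,x4},{x2,x3,x4}} W2={{x2},{x3},{x1,x2},{x1,x3},{x2,x3},{x2,x4},{x3,x4},{x1,x2,x3},{x1,x3,x4},{x2,x3,x4}} W3={{x1},{x1,x2},{x1,x3},{x1,x4},{x1,x2,x3},{x1,x3,x4}}
  W12={{x3},{x1,x2},{x1,x3},{x2,x3},{x2,x4},{x3,x4},{x1,x2,x3},{x1,x3,x4},{x2,x3,x4}} W13={{x1},{x1,x2},{x1,x3},{x1,x4},{x1,x2,x3},{x1,x3,x4}} W23={{x1,x2},{x1,x3},{x1,x2,x3},{x1,x3,x4}}
  W123={{x1,x2},{x1,x3},{x1,x2,x3},{x1,x3,x4}}
C dims 3,3,1; δ0: rk_F3 2; δ1: rk_F3 1
degree 0: 3−2−0 = 1 → Ȟ^0 ≅ Z/3
degree 1: 3−1−2 = 0 → Ȟ^1 ≅ 0
degree 2: 1−0−1 = 0 → Ȟ^2 ≅ 0

Ȟ^0(U;F) ≅ Z/3; Ȟ^1(U;F) ≅ 0; Ȟ^2(U;F) ≅ 0


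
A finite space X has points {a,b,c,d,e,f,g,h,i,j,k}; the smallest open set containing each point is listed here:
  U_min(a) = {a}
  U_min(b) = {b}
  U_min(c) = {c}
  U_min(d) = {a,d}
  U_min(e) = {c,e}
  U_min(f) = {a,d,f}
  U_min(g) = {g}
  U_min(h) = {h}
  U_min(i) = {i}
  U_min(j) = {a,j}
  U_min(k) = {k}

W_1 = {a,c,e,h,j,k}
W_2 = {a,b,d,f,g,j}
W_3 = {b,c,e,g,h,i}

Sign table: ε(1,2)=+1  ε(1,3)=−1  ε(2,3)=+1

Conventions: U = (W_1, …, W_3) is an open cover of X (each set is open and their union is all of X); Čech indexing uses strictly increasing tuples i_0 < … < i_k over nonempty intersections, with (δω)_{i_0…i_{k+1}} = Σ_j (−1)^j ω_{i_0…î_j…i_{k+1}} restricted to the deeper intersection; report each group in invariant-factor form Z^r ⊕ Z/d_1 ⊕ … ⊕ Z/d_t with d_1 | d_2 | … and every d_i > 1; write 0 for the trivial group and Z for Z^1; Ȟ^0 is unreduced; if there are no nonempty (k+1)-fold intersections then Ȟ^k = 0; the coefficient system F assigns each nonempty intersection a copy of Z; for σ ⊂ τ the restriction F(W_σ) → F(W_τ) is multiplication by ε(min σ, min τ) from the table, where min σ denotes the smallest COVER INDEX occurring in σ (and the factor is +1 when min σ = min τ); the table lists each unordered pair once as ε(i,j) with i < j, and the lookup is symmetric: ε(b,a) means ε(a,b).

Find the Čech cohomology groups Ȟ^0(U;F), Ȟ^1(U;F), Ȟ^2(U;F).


Ȟ^0 = 0; Ȟ^1 = Z/2; Ȟ^2 = 0

intersection data:
  W12={a,j} W13={c,e,h} W23={b,g}
C dims 3,3; δ0: rk 3, SNF 1^2·2
Ȟ^0 = (3 − 3) − 0 = 0, so Ȟ^0 ≅ 0
Ȟ^1 = (3 − 0) − 3 = 0 plus torsion [2], so Ȟ^1 ≅ Z/2
Ȟ^2 = (0 − 0) − 0 = 0, so Ȟ^2 ≅ 0


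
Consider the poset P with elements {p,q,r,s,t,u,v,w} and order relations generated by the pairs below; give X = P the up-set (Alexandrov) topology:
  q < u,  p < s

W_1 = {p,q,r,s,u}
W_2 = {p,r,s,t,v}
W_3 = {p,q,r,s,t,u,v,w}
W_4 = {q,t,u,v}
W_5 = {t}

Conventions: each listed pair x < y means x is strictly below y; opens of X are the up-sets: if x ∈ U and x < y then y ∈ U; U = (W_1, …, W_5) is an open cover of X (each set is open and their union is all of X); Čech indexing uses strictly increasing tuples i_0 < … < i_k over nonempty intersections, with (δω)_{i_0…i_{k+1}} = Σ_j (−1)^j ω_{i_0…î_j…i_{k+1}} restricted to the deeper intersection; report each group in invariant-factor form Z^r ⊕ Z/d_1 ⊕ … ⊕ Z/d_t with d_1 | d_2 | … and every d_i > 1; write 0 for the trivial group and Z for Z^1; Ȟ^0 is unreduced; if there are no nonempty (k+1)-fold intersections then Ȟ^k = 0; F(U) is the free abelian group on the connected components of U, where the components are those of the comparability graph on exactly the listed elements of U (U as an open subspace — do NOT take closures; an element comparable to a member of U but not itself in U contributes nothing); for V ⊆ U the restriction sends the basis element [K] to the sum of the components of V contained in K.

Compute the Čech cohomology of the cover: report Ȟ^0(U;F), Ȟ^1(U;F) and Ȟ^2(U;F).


intersection data:
  W12={p,r,s} W13={p,q,r,s,u} W14={q,u} W23={p,r,s,t,v} W24={t,v} W25={t} W34={q,t,u,v} W35={t} W45={t}
  W123={p,r,s} W134={q,u} W234={t,v} W235={t} W245={t} W345={t}
  W2345={t}
components per intersection:
  W1: {p,s} {q,u} {r}
  W2: {p,s} {r} {t} {v}
  W3: {p,s} {q,u} {r} {t} {v} {w}
  W4: {q,u} {t} {v}
  W5: {t}
  W12: {p,s} {r}
  W13: {p,s} {q,u} {r}
  W14: {q,u}
  W23: {p,s} {r} {t} {v}
  W24: {t} {v}
  W25: {t}
  W34: {q,u} {t} {v}
  W35: {t}
  W45: {t}
  W123: {p,s} {r}
  W134: {q,u}
  W234: {t} {v}
  W235: {t}
  W245: {t}
  W345: {t}
  W2345: {t}
C dims 17,18,8,1; δ0: rk 11, SNF 1^11; δ1: rk 7, SNF 1^7; δ2: rk 1, SNF 1^1
Ȟ^0 = (17 − 11) − 0 = 6, so Ȟ^0 ≅ Z^6
Ȟ^1 = (18 − 7) − 11 = 0, so Ȟ^1 ≅ 0
Ȟ^2 = (8 − 1) − 7 = 0, so Ȟ^2 ≅ 0

Ȟ^0(U;F) ≅ Z^6, Ȟ^1(U;F) ≅ 0 and Ȟ^2(U;F) ≅ 0


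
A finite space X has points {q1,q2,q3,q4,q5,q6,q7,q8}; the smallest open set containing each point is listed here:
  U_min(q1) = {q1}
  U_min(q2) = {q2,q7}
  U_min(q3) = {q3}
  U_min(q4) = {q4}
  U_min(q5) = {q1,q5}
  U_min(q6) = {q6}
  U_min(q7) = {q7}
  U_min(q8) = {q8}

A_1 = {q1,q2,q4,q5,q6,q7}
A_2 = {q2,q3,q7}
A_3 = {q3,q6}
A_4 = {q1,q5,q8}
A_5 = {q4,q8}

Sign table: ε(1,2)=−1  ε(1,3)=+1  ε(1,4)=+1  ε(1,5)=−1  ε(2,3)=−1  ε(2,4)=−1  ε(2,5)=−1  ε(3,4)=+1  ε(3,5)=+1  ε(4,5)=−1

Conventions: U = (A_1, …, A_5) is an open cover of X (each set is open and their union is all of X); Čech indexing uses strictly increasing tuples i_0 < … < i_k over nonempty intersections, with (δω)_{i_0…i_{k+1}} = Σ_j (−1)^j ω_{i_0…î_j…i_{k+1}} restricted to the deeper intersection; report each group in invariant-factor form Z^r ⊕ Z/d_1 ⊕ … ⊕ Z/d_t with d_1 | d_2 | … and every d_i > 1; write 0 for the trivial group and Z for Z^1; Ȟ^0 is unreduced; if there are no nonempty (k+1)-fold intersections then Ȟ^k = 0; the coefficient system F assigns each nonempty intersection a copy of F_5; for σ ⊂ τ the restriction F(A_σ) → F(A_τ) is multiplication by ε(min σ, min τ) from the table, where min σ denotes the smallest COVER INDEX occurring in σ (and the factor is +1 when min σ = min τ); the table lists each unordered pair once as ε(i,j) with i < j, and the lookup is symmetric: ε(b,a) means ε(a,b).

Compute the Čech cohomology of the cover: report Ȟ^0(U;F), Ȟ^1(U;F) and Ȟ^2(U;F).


Ȟ^0(U;F) ≅ Z/5, Ȟ^1(U;F) ≅ Z/5 ⊕ Z/5 and Ȟ^2(U;F) ≅ 0

cover nerve:
  A12={q2,q7} A13={q6} A14={q1,q5} A15={q4} A23={q3} A45={q8}
C dims 5,6; δ0: rk_F5 4
Ȟ^0: (5−4)−0=1 ⇒ Z/5
Ȟ^1: (6−0)−4=2 ⇒ Z/5 ⊕ Z/5
Ȟ^2: (0−0)−0=0 ⇒ 0


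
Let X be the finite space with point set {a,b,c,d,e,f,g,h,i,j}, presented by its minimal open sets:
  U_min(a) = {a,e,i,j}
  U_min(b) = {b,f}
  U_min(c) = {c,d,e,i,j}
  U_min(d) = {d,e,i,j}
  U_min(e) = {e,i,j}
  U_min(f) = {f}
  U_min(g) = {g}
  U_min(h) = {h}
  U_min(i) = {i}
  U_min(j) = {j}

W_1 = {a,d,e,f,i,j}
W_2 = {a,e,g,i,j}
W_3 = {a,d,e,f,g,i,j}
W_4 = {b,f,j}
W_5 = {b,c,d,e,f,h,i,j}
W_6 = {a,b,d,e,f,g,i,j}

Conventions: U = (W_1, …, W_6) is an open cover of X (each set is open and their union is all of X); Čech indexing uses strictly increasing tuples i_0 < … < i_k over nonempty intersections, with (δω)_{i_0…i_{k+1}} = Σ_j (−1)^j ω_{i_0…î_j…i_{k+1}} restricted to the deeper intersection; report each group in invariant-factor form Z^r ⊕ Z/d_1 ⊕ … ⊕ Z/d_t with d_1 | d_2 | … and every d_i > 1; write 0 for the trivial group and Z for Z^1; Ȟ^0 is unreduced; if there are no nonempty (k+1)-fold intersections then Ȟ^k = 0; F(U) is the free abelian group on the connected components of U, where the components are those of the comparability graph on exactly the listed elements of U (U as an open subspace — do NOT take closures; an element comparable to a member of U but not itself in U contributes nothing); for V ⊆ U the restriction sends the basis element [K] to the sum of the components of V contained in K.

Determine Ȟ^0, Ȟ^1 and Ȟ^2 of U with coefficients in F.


Ȟ^0 = Z^4,  Ȟ^1 = 0,  Ȟ^2 = 0

nerve simplices:
  W12={a,e,i,j} W13={a,d,e,f,i,j} W14={f,j} W15={d,e,f,i,j} W16={a,d,e,f,i,j} W23={a,e,g,i,j} W24={j} W25={e,i,j} W26={a,e,g,i,j} W34={f,j} W35={d,e,f,i,j} W36={a,d,e,f,g,i,j} W45={b,f,j} W46={b,f,j} W56={b,d,e,f,i,j}
  W123={a,e,i,j} W124={j} W125={e,i,j} W126={a,e,i,j} W134={f,j} W135={d,e,f,i,j} W136={a,d,e,f,i,j} W145={f,j} W146={f,j} W156={d,e,f,i,j} W234={j} W235={e,i,j} W236={a,e,g,i,j} W245={j} W246={j} W256={e,i,j} W345={f,j} W346={f,j} W356={d,e,f,i,j} W456={b,f,j}
  W1234={j} W1235={e,i,j} W1236={a,e,i,j} W1245={j} W1246={j} W1256={e,i,j} W1345={f,j} W1346={f,j} W1356={d,e,f,i,j} W1456={f,j} W2345={j} W2346={j} W2356={e,i,j} W2456={j} W3456={f,j}
  W12345={j} W12346={j} W12356={e,i,j} W12456={j} W13456={f,j} W23456={j}
  W123456={j}
components per intersection:
  W1: {a,d,e,i,j} {f}
  W2: {a,e,i,j} {g}
  W3: {a,d,e,i,j} {f} {g}
  W4: {b,f} {j}
  W5: {b,f} {c,d,e,i,j} {h}
  W6: {a,d,e,i,j} {b,f} {g}
  W12: {a,e,i,j}
  W13: {a,d,e,i,j} {f}
  W14: {f} {j}
  W15: {d,e,i,j} {f}
  W16: {a,d,e,i,j} {f}
  W23: {a,e,i,j} {g}
  W24: {j}
  W25: {e,i,j}
  W26: {a,e,i,j} {g}
  W34: {f} {j}
  W35: {d,e,i,j} {f}
  W36: {a,d,e,i,j} {f} {g}
  W45: {b,f} {j}
  W46: {b,f} {j}
  W56: {b,f} {d,e,i,j}
  W123: {a,e,i,j}
  W124: {j}
  W125: {e,i,j}
  W126: {a,e,i,j}
  W134: {f} {j}
  W135: {d,e,i,j} {f}
  W136: {a,d,e,i,j} {f}
  W145: {f} {j}
  W146: {f} {j}
  W156: {d,e,i,j} {f}
  W234: {j}
  W235: {e,i,j}
  W236: {a,e,i,j} {g}
  W245: {j}
  W246: {j}
  W256: {e,i,j}
  W345: {f} {j}
  W346: {f} {j}
  W356: {d,e,i,j} {f}
  W456: {b,f} {j}
  W1234: {j}
  W1235: {e,i,j}
  W1236: {a,e,i,j}
  W1245: {j}
  W1246: {j}
  W1256: {e,i,j}
  W1345: {f} {j}
  W1346: {f} {j}
  W1356: {d,e,i,j} {f}
  W1456: {f} {j}
  W2345: {j}
  W2346: {j}
  W2356: {e,i,j}
  W2456: {j}
  W3456: {f} {j}
  W12345: {j}
  W12346: {j}
  W12356: {e,i,j}
  W12456: {j}
  W13456: {f} {j}
  W23456: {j}
  W123456: {j}
C dims 15,28,31,20; δ0: rk 11, SNF 1^11; δ1: rk 17, SNF 1^17; δ2: rk 14, SNF 1^14
degree 0: 15−11−0 = 4 → Ȟ^0 ≅ Z^4
degree 1: 28−17−11 = 0 → Ȟ^1 ≅ 0
degree 2: 31−14−17 = 0 → Ȟ^2 ≅ 0


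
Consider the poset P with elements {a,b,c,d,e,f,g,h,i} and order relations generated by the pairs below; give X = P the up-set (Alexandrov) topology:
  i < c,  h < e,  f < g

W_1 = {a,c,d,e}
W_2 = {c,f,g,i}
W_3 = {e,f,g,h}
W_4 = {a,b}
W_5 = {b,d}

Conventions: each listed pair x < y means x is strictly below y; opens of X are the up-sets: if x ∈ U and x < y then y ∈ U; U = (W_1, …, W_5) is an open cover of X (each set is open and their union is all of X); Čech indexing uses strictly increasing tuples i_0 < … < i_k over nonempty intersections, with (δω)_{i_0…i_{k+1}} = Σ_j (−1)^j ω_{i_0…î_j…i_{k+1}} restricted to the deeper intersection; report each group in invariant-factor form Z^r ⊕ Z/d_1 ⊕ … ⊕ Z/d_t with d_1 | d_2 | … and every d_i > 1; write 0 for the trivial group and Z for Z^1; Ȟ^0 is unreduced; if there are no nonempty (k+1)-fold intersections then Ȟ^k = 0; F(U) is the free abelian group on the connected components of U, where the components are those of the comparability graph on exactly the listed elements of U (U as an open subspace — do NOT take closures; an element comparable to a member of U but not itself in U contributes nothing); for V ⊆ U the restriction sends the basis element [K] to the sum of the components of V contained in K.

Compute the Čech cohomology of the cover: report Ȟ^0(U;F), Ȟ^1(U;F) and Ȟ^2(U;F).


intersection data:
  W12={c} W13={e} W14={a} W15={d} W23={f,g} W45={b}
components per intersection:
  W1: {a} {c} {d} {e}
  W2: {c,i} {f,g}
  W3: {e,h} {f,g}
  W4: {a} {b}
  W5: {b} {d}
  W12: {c}
  W13: {e}
  W14: {a}
  W15: {d}
  W23: {f,g}
  W45: {b}
C dims 12,6; δ0: rk 6, SNF 1^6
Ȟ^0 = (12 − 6) − 0 = 6, so Ȟ^0 ≅ Z^6
Ȟ^1 = (6 − 0) − 6 = 0, so Ȟ^1 ≅ 0
Ȟ^2 = (0 − 0) − 0 = 0, so Ȟ^2 ≅ 0

Ȟ^0(U;F) ≅ Z^6, Ȟ^1(U;F) ≅ 0, Ȟ^2(U;F) ≅ 0


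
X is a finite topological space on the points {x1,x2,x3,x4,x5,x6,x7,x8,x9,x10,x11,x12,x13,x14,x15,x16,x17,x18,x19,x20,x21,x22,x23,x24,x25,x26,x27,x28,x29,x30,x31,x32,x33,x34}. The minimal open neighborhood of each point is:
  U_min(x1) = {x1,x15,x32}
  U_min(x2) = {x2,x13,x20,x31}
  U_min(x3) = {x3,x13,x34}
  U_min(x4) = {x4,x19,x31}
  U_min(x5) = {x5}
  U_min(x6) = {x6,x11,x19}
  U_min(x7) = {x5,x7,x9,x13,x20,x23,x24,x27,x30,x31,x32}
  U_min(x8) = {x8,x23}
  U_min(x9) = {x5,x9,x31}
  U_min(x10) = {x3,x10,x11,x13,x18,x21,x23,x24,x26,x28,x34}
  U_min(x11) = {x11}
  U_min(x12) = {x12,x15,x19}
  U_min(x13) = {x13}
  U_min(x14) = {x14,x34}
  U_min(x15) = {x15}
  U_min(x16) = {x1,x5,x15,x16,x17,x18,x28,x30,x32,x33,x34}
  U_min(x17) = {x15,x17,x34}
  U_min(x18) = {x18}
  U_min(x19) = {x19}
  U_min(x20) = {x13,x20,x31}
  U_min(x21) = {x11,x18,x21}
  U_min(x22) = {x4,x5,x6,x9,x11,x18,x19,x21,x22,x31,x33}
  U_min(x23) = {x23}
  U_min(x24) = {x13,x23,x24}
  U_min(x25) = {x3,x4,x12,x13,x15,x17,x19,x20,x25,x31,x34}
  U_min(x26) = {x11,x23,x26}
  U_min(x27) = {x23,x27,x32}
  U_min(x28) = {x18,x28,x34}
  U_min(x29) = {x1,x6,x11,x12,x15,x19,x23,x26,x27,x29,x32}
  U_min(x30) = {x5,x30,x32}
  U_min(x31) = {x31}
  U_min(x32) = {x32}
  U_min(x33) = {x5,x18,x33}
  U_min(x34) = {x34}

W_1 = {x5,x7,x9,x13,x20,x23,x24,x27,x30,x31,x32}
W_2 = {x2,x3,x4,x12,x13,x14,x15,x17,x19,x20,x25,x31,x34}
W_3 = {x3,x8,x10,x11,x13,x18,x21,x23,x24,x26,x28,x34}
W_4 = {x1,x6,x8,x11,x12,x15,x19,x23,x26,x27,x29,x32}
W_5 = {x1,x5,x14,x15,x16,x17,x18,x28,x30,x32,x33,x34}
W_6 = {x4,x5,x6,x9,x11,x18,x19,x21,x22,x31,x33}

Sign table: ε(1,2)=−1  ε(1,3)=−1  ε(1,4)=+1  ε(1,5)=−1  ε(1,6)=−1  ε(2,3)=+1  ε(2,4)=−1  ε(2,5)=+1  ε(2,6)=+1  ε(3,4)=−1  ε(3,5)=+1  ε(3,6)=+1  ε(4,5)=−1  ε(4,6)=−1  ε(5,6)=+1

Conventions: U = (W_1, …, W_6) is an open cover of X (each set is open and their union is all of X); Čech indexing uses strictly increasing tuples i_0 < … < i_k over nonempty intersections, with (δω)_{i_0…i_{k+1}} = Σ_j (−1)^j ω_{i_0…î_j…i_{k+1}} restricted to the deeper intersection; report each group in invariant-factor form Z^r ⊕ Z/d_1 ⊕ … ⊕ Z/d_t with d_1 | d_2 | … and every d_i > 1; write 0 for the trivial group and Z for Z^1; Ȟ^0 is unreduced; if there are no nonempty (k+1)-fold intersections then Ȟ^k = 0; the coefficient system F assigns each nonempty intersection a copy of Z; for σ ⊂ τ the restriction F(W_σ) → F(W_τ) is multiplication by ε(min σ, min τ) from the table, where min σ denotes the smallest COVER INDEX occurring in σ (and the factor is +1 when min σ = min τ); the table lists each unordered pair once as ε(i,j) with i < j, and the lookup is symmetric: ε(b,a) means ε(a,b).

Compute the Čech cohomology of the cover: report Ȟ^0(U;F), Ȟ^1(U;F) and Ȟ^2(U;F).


Ȟ^0 ≅ Z; Ȟ^1 ≅ 0; Ȟ^2 ≅ Z/2

nonempty intersections:
  W12={x13,x20,x31} W13={x13,x23,x24} W14={x23,x27,x32} W15={x5,x30,x32} W16={x5,x9,x31} W23={x3,x13,x34} W24={x12,x15,x19} W25={x14,x15,x17,x34} W26={x4,x19,x31} W34={x8,x11,x23,x26} W35={x18,x28,x34} W36={x11,x18,x21} W45={x1,x15,x32} W46={x6,x11,x19} W56={x5,x18,x33}
  W123={x13} W126={x31} W134={x23} W145={x32} W156={x5} W235={x34} W245={x15} W246={x19} W346={x11} W356={x18}
C dims 6,15,10; δ0: rk 5, SNF 1^5; δ1: rk 10, SNF 1^9·2
Ȟ^0: (6−5)−0=1 ⇒ Z
Ȟ^1: (15−10)−5=0 ⇒ 0
Ȟ^2: (10−0)−10=0 plus torsion [2] ⇒ Z/2


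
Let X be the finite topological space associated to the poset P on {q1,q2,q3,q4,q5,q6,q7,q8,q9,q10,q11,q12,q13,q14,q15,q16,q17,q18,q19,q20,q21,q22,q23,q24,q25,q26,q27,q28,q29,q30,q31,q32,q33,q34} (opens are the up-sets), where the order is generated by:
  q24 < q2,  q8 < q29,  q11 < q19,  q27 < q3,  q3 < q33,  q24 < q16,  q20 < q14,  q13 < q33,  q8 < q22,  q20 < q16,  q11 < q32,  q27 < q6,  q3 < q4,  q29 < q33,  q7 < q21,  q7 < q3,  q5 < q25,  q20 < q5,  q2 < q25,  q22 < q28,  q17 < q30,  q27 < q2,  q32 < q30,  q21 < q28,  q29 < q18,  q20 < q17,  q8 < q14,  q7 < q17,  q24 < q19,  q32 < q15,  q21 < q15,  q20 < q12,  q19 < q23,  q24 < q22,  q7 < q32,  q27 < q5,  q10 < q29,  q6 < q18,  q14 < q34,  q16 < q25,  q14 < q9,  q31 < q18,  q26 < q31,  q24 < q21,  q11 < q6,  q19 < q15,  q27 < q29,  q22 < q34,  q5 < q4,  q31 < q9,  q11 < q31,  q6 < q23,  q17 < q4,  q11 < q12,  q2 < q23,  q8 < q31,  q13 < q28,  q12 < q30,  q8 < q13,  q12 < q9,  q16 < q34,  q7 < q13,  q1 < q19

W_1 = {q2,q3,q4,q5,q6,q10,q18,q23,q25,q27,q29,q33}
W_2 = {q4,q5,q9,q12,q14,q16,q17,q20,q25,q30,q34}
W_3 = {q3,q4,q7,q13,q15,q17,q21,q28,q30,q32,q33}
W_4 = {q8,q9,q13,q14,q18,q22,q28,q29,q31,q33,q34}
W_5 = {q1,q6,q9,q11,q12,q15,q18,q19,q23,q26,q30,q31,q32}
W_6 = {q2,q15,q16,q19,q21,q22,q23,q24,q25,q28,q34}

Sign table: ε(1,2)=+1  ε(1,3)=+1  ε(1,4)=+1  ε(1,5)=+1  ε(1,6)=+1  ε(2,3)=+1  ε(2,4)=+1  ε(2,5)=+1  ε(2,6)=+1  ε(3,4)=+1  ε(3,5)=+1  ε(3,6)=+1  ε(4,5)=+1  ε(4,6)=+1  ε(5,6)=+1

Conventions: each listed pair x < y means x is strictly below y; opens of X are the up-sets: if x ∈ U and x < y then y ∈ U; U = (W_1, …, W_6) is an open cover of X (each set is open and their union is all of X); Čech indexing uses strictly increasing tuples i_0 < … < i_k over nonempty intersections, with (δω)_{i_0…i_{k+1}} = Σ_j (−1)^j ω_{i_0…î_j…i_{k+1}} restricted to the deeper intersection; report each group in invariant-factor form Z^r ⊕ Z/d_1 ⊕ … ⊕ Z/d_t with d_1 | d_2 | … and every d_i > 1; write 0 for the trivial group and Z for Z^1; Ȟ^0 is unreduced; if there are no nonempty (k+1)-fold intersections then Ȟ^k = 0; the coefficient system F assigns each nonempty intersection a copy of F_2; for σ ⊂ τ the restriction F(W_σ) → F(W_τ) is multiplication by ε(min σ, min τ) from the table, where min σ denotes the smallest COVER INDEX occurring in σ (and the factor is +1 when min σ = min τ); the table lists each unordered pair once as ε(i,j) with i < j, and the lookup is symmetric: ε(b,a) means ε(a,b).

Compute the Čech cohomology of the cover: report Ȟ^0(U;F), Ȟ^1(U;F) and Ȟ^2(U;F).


nerve of the cover:
  W12={q4,q5,q25} W13={q3,q4,q33} W14={q18,q29,q33} W15={q6,q18,q23} W16={q2,q23,q25} W23={q4,q17,q30} W24={q9,q14,q34} W25={q9,q12,q30} W26={q16,q25,q34} W34={q13,q28,q33} W35={q15,q30,q32} W36={q15,q21,q28} W45={q9,q18,q31} W46={q22,q28,q34} W56={q15,q19,q23}
  W123={q4} W126={q25} W134={q33} W145={q18} W156={q23} W235={q30} W245={q9} W246={q34} W346={q28} W356={q15}
C dims 6,15,10; δ0: rk_F2 5; δ1: rk_F2 9
Ȟ^0 = (6 − 5) − 0 = 1, so Ȟ^0 ≅ Z/2
Ȟ^1 = (15 − 9) − 5 = 1, so Ȟ^1 ≅ Z/2
Ȟ^2 = (10 − 0) − 9 = 1, so Ȟ^2 ≅ Z/2

Ȟ^0 = Z/2, Ȟ^1 = Z/2 and Ȟ^2 = Z/2


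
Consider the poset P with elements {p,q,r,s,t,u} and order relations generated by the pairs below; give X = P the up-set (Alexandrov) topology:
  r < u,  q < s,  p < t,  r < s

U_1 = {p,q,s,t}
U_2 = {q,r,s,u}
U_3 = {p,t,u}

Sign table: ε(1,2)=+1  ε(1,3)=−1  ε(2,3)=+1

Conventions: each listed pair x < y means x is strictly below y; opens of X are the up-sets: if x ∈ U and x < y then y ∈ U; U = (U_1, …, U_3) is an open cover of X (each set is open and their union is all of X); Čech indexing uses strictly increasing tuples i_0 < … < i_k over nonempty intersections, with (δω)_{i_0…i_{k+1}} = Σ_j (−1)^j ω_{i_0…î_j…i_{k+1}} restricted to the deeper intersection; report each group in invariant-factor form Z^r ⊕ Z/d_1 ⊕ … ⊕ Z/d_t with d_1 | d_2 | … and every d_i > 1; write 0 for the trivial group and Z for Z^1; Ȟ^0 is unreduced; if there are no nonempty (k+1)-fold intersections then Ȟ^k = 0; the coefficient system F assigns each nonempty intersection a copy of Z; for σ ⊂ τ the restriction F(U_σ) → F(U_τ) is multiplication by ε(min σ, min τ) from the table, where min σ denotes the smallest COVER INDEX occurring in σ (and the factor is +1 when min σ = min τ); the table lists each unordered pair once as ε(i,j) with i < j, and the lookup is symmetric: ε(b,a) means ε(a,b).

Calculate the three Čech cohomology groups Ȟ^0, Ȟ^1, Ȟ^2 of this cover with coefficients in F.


nonempty overlaps:
  U12={q,s} U13={p,t} U23={u}
C dims 3,3; δ0: rk 3, SNF 1^2·2
degree 0: 3−3−0 = 0 → Ȟ^0 ≅ 0
degree 1: 3−0−3 = 0 plus torsion [2] → Ȟ^1 ≅ Z/2
degree 2: 0−0−0 = 0 → Ȟ^2 ≅ 0

Ȟ^0(U;F) ≅ 0, Ȟ^1(U;F) ≅ Z/2, Ȟ^2(U;F) ≅ 0


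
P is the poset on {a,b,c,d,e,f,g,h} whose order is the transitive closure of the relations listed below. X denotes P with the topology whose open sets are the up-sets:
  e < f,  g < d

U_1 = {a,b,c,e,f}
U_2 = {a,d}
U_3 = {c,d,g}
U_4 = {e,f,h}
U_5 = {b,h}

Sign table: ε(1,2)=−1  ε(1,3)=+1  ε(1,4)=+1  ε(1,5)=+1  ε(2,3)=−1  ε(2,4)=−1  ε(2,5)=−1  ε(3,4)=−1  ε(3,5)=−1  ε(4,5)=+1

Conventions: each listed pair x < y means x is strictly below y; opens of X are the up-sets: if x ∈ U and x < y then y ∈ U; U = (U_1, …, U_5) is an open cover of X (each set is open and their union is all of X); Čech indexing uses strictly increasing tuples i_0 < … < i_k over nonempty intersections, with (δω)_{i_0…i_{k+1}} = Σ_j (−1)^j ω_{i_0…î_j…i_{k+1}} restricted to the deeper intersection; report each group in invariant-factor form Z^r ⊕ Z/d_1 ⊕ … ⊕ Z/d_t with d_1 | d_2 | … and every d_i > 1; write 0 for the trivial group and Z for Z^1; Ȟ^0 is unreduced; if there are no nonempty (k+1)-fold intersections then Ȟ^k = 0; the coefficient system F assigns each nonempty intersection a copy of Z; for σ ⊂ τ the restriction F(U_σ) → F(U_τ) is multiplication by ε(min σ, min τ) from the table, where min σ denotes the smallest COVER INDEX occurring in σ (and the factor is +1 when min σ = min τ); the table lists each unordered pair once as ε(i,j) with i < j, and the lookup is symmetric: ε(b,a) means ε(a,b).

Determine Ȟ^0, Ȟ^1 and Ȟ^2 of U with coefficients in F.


Ȟ^0 ≅ Z, Ȟ^1 ≅ Z^2 and Ȟ^2 ≅ 0

intersection data:
  U12={a} U13={c} U14={e,f} U15={b} U23={d} U45={h}
C dims 5,6; δ0: rk 4, SNF 1^4
Ȟ^0 = (5 − 4) − 0 = 1, so Ȟ^0 ≅ Z
Ȟ^1 = (6 − 0) − 4 = 2, so Ȟ^1 ≅ Z^2
Ȟ^2 = (0 − 0) − 0 = 0, so Ȟ^2 ≅ 0


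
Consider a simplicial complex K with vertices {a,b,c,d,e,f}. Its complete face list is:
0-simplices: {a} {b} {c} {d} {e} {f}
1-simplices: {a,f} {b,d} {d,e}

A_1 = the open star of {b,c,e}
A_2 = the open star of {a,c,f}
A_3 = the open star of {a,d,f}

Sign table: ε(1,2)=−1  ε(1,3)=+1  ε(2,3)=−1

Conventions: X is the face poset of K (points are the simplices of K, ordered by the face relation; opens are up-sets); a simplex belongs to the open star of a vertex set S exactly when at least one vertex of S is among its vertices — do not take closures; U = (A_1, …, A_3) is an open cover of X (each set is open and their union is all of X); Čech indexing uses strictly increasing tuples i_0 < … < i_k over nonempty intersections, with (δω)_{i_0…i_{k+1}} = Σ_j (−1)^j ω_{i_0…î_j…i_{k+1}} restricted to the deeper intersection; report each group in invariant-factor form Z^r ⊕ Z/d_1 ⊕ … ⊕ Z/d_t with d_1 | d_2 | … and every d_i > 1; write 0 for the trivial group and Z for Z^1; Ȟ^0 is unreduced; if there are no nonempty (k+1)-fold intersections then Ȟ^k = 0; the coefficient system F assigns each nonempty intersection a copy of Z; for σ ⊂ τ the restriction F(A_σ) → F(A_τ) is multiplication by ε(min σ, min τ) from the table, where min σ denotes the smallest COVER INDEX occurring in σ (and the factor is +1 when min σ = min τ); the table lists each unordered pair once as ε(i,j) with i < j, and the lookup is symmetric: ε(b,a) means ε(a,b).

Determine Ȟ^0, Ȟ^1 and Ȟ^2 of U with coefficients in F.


intersection data:
  A1={{b},{c},{e},{b,d},{d,e}} A2={{a},{c},{f},{a,f}} A3={{a},{d},{f},{a,f},{b,d},{d,e}}
  A12={{c}} A13={{b,d},{d,e}} A23={{a},{f},{a,f}}
C dims 3,3; δ0: rk 2, SNF 1^2
Ȟ^0 = (3 − 2) − 0 = 1, so Ȟ^0 ≅ Z
Ȟ^1 = (3 − 0) − 2 = 1, so Ȟ^1 ≅ Z
Ȟ^2 = (0 − 0) − 0 = 0, so Ȟ^2 ≅ 0

Ȟ^0(U;F) ≅ Z, Ȟ^1(U;F) ≅ Z and Ȟ^2(U;F) ≅ 0


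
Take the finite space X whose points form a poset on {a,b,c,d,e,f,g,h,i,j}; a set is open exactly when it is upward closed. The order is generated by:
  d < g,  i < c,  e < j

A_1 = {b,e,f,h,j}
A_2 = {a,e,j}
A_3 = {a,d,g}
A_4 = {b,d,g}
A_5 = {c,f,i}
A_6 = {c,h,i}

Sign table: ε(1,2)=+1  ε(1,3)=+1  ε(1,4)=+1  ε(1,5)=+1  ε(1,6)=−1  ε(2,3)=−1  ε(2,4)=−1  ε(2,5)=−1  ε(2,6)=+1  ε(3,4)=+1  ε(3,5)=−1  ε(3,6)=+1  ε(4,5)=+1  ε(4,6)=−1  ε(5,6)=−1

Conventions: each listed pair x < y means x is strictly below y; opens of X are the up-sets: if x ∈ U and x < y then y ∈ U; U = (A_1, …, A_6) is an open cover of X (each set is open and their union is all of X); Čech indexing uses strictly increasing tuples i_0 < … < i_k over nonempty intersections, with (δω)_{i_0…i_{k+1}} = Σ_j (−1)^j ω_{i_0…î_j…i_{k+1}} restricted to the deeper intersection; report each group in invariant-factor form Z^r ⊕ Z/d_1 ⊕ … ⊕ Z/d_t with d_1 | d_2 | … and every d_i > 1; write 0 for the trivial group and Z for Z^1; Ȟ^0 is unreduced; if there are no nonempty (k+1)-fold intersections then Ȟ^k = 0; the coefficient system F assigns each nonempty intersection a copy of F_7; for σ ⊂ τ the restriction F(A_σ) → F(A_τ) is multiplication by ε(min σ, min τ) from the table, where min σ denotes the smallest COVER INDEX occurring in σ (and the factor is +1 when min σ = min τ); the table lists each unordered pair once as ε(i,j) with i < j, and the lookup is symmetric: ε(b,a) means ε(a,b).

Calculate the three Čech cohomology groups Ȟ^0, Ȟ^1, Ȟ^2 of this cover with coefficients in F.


Ȟ^0 ≅ 0, Ȟ^1 ≅ Z/7 and Ȟ^2 ≅ 0

nonempty intersections:
  A12={e,j} A14={b} A15={f} A16={h} A23={a} A34={d,g} A56={c,i}
C dims 6,7; δ0: rk_F7 6
Ȟ^0: (6−6)−0=0 ⇒ 0
Ȟ^1: (7−0)−6=1 ⇒ Z/7
Ȟ^2: (0−0)−0=0 ⇒ 0


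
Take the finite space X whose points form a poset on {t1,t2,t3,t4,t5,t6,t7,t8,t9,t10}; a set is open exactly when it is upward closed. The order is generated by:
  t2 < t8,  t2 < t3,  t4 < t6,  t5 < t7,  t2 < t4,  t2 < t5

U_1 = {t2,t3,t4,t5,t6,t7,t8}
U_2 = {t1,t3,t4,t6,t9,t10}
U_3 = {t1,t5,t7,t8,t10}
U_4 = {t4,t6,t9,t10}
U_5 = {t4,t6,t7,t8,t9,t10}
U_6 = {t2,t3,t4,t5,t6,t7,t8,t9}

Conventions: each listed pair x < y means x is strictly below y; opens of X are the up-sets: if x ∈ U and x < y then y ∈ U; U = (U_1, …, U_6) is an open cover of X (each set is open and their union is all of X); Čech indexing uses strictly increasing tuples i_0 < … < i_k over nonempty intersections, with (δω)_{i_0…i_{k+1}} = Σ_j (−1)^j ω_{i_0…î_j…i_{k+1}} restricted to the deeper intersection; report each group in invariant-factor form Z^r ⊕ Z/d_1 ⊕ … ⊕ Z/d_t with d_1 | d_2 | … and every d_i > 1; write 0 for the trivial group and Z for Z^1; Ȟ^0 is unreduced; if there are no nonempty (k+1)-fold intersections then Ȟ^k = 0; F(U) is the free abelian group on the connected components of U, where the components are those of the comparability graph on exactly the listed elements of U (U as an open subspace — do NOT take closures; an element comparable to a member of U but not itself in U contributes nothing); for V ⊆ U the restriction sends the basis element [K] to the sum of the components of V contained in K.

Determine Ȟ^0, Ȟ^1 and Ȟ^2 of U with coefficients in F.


Ȟ^0(U;F) ≅ Z^4,  Ȟ^1(U;F) ≅ 0,  Ȟ^2(U;F) ≅ 0

cover nerve:
  U12={t3,t4,t6} U13={t5,t7,t8} U14={t4,t6} U15={t4,t6,t7,t8} U16={t2,t3,t4,t5,t6,t7,t8} U23={t1,t10} U24={t4,t6,t9,t10} U25={t4,t6,t9,t10} U26={t3,t4,t6,t9} U34={t10} U35={t7,t8,t10} U36={t5,t7,t8} U45={t4,t6,t9,t10} U46={t4,t6,t9} U56={t4,t6,t7,t8,t9}
  U124={t4,t6} U125={t4,t6} U126={t3,t4,t6} U135={t7,t8} U136={t5,t7,t8} U145={t4,t6} U146={t4,t6} U156={t4,t6,t7,t8} U234={t10} U235={t10} U245={t4,t6,t9,t10} U246={t4,t6,t9} U256={t4,t6,t9} U345={t10} U356={t7,t8} U456={t4,t6,t9}
  U1245={t4,t6} U1246={t4,t6} U1256={t4,t6} U1356={t7,t8} U1456={t4,t6} U2345={t10} U2456={t4,t6,t9}
  U12456={t4,t6}
components per intersection:
  U1: {t2,t3,t4,t5,t6,t7,t8}
  U2: {t1} {t3} {t4,t6} {t9} {t10}
  U3: {t1} {t5,t7} {t8} {t10}
  U4: {t4,t6} {t9} {t10}
  U5: {t4,t6} {t7} {t8} {t9} {t10}
  U6: {t2,t3,t4,t5,t6,t7,t8} {t9}
  U12: {t3} {t4,t6}
  U13: {t5,t7} {t8}
  U14: {t4,t6}
  U15: {t4,t6} {t7} {t8}
  U16: {t2,t3,t4,t5,t6,t7,t8}
  U23: {t1} {t10}
  U24: {t4,t6} {t9} {t10}
  U25: {t4,t6} {t9} {t10}
  U26: {t3} {t4,t6} {t9}
  U34: {t10}
  U35: {t7} {t8} {t10}
  U36: {t5,t7} {t8}
  U45: {t4,t6} {t9} {t10}
  U46: {t4,t6} {t9}
  U56: {t4,t6} {t7} {t8} {t9}
  U124: {t4,t6}
  U125: {t4,t6}
  U126: {t3} {t4,t6}
  U135: {t7} {t8}
  U136: {t5,t7} {t8}
  U145: {t4,t6}
  U146: {t4,t6}
  U156: {t4,t6} {t7} {t8}
  U234: {t10}
  U235: {t10}
  U245: {t4,t6} {t9} {t10}
  U246: {t4,t6} {t9}
  U256: {t4,t6} {t9}
  U345: {t10}
  U356: {t7} {t8}
  U456: {t4,t6} {t9}
  U1245: {t4,t6}
  U1246: {t4,t6}
  U1256: {t4,t6}
  U1356: {t7} {t8}
  U1456: {t4,t6}
  U2345: {t10}
  U2456: {t4,t6} {t9}
  U12456: {t4,t6}
C dims 20,35,27,9; δ0: rk 16, SNF 1^16; δ1: rk 19, SNF 1^19; δ2: rk 8, SNF 1^8
Ȟ^0: (20−16)−0=4 ⇒ Z^4
Ȟ^1: (35−19)−16=0 ⇒ 0
Ȟ^2: (27−8)−19=0 ⇒ 0


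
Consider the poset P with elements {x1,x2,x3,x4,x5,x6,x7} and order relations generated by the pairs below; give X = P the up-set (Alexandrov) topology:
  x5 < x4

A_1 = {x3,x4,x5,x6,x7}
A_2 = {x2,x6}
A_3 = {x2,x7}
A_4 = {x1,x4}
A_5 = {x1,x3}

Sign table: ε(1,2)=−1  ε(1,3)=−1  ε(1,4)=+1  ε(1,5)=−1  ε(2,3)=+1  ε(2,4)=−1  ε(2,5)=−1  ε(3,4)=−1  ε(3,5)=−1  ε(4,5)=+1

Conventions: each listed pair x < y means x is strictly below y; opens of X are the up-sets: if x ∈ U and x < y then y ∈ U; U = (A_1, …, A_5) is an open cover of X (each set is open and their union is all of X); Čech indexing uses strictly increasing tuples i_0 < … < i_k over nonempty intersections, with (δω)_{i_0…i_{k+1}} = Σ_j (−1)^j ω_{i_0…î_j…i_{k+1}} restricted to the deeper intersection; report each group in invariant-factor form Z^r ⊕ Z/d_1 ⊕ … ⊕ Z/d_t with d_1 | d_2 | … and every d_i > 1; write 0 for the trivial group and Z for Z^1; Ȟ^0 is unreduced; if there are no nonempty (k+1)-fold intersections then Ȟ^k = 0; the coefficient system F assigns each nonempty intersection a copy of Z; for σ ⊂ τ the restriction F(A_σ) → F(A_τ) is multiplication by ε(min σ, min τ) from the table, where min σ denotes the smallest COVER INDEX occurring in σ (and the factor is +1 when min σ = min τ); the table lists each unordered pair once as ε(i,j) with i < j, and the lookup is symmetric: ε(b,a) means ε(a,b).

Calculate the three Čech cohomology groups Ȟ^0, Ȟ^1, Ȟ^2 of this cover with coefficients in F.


cover nerve:
  A12={x6} A13={x7} A14={x4} A15={x3} A23={x2} A45={x1}
C dims 5,6; δ0: rk 5, SNF 1^4·2
Ȟ^0: (5−5)−0=0 ⇒ 0
Ȟ^1: (6−0)−5=1 plus torsion [2] ⇒ Z ⊕ Z/2
Ȟ^2: (0−0)−0=0 ⇒ 0

Ȟ^0 ≅ 0, Ȟ^1 ≅ Z ⊕ Z/2 and Ȟ^2 ≅ 0
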